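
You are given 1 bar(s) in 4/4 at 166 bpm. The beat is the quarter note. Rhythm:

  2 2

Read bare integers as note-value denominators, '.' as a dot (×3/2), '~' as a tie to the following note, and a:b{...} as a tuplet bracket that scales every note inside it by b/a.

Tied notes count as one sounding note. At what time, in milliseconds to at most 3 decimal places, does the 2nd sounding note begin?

1. 0.0ms @ 0 + 722.892ms (2)
2. 722.892ms @ 2 + 722.892ms (2)

note 2 onset = 2b = 722.892ms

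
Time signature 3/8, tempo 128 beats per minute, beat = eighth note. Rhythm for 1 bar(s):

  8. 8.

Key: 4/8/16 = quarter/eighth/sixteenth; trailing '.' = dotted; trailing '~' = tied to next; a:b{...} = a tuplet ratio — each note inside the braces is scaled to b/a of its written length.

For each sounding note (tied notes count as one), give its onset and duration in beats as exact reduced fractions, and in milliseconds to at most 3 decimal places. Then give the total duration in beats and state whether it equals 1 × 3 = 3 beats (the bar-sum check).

1) 0.0ms=0b +703.125ms=3/2b
2) 703.125ms=3/2b +703.125ms=3/2b
Σ=3b of 3 (128bpm 3/8) — PASS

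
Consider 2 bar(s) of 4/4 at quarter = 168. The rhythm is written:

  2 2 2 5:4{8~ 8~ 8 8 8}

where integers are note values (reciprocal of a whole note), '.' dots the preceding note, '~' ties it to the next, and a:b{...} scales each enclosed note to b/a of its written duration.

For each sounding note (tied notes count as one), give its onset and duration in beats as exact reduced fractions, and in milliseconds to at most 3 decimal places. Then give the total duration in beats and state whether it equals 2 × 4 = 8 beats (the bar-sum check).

1) 0.0ms=0b +714.286ms=2b
2) 714.286ms=2b +714.286ms=2b
3) 1428.571ms=4b +714.286ms=2b
4) 2142.857ms=6b +428.571ms=6/5b
5) 2571.429ms=36/5b +142.857ms=2/5b
6) 2714.286ms=38/5b +142.857ms=2/5b
Σ=8b of 8 (168bpm 4/4) — PASS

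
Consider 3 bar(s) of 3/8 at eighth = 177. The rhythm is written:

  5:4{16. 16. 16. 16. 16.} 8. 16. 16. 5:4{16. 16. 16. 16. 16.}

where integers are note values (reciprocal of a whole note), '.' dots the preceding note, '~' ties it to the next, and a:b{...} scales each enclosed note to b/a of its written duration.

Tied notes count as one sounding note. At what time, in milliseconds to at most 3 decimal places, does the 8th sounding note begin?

1. 0.0ms @ 0 + 203.39ms (3/5)
2. 203.39ms @ 3/5 + 203.39ms (3/5)
3. 406.78ms @ 6/5 + 203.39ms (3/5)
4. 610.169ms @ 9/5 + 203.39ms (3/5)
5. 813.559ms @ 12/5 + 203.39ms (3/5)
6. 1016.949ms @ 3 + 508.475ms (3/2)
7. 1525.424ms @ 9/2 + 254.237ms (3/4)
8. 1779.661ms @ 21/4 + 254.237ms (3/4)
9. 2033.898ms @ 6 + 203.39ms (3/5)
10. 2237.288ms @ 33/5 + 203.39ms (3/5)
11. 2440.678ms @ 36/5 + 203.39ms (3/5)
12. 2644.068ms @ 39/5 + 203.39ms (3/5)
13. 2847.458ms @ 42/5 + 203.39ms (3/5)

note 8 onset = 21/4b = 1779.661ms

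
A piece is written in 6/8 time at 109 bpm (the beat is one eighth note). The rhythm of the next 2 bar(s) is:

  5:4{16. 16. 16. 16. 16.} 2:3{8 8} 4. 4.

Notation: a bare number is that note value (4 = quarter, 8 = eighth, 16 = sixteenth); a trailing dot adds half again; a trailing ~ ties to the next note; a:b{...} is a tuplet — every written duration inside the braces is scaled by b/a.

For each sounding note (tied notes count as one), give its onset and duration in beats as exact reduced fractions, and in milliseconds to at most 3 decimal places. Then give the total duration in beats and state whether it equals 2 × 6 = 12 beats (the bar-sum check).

1) 0.0ms=0b +330.275ms=3/5b
2) 330.275ms=3/5b +330.275ms=3/5b
3) 660.55ms=6/5b +330.275ms=3/5b
4) 990.826ms=9/5b +330.275ms=3/5b
5) 1321.101ms=12/5b +330.275ms=3/5b
6) 1651.376ms=3b +825.688ms=3/2b
7) 2477.064ms=9/2b +825.688ms=3/2b
8) 3302.752ms=6b +1651.376ms=3b
9) 4954.128ms=9b +1651.376ms=3b
Σ=12b of 12 (109bpm 6/8) — PASS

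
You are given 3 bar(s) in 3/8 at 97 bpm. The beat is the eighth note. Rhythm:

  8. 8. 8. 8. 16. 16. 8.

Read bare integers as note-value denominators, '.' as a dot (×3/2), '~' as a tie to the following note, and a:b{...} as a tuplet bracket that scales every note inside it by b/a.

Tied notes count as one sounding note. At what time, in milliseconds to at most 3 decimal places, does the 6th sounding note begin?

note 6 onset = 27/4b = 4175.258ms

1. 0.0ms @ 0 + 927.835ms (3/2)
2. 927.835ms @ 3/2 + 927.835ms (3/2)
3. 1855.67ms @ 3 + 927.835ms (3/2)
4. 2783.505ms @ 9/2 + 927.835ms (3/2)
5. 3711.34ms @ 6 + 463.918ms (3/4)
6. 4175.258ms @ 27/4 + 463.918ms (3/4)
7. 4639.175ms @ 15/2 + 927.835ms (3/2)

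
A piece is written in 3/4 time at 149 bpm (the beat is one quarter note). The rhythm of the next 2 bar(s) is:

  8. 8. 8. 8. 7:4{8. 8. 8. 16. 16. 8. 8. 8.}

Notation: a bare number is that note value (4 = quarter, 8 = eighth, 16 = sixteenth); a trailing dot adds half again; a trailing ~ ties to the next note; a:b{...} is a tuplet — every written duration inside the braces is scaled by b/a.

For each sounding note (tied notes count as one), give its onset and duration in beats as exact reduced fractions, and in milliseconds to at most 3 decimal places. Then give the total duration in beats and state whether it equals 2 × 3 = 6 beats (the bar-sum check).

1) 0.0ms=0b +302.013ms=3/4b
2) 302.013ms=3/4b +302.013ms=3/4b
3) 604.027ms=3/2b +302.013ms=3/4b
4) 906.04ms=9/4b +302.013ms=3/4b
5) 1208.054ms=3b +172.579ms=3/7b
6) 1380.633ms=24/7b +172.579ms=3/7b
7) 1553.212ms=27/7b +172.579ms=3/7b
8) 1725.791ms=30/7b +86.29ms=3/14b
9) 1812.081ms=9/2b +86.29ms=3/14b
10) 1898.37ms=33/7b +172.579ms=3/7b
11) 2070.949ms=36/7b +172.579ms=3/7b
12) 2243.528ms=39/7b +172.579ms=3/7b
Σ=6b of 6 (149bpm 3/4) — PASS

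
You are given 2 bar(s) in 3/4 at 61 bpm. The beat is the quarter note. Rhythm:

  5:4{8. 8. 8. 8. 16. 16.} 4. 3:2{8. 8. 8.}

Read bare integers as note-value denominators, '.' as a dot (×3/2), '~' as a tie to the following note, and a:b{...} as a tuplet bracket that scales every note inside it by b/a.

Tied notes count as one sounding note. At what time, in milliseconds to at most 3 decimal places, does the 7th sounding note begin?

note 7 onset = 3b = 2950.82ms

1. 0.0ms @ 0 + 590.164ms (3/5)
2. 590.164ms @ 3/5 + 590.164ms (3/5)
3. 1180.328ms @ 6/5 + 590.164ms (3/5)
4. 1770.492ms @ 9/5 + 590.164ms (3/5)
5. 2360.656ms @ 12/5 + 295.082ms (3/10)
6. 2655.738ms @ 27/10 + 295.082ms (3/10)
7. 2950.82ms @ 3 + 1475.41ms (3/2)
8. 4426.23ms @ 9/2 + 491.803ms (1/2)
9. 4918.033ms @ 5 + 491.803ms (1/2)
10. 5409.836ms @ 11/2 + 491.803ms (1/2)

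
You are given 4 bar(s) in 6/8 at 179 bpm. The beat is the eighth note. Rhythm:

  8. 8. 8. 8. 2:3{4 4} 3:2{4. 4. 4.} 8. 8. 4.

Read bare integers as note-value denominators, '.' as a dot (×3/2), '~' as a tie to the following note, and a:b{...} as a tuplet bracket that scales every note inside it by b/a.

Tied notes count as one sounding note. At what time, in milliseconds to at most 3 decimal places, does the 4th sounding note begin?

note 4 onset = 9/2b = 1508.38ms

1. 0.0ms @ 0 + 502.793ms (3/2)
2. 502.793ms @ 3/2 + 502.793ms (3/2)
3. 1005.587ms @ 3 + 502.793ms (3/2)
4. 1508.38ms @ 9/2 + 502.793ms (3/2)
5. 2011.173ms @ 6 + 1005.587ms (3)
6. 3016.76ms @ 9 + 1005.587ms (3)
7. 4022.346ms @ 12 + 670.391ms (2)
8. 4692.737ms @ 14 + 670.391ms (2)
9. 5363.128ms @ 16 + 670.391ms (2)
10. 6033.52ms @ 18 + 502.793ms (3/2)
11. 6536.313ms @ 39/2 + 502.793ms (3/2)
12. 7039.106ms @ 21 + 1005.587ms (3)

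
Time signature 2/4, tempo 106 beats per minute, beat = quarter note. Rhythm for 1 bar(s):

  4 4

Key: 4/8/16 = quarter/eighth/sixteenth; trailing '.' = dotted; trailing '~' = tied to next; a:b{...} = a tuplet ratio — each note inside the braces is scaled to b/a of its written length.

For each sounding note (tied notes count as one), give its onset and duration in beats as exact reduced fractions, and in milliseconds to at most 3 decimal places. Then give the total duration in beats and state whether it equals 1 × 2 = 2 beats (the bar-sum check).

1) 0.0ms=0b +566.038ms=1b
2) 566.038ms=1b +566.038ms=1b
Σ=2b of 2 (106bpm 2/4) — PASS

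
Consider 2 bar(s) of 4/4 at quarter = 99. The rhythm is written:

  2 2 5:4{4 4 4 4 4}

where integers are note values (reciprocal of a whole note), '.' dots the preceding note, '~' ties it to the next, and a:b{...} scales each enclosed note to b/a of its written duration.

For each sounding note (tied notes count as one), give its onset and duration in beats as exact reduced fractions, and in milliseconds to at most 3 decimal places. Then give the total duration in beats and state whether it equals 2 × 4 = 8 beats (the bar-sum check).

1) 0.0ms=0b +1212.121ms=2b
2) 1212.121ms=2b +1212.121ms=2b
3) 2424.242ms=4b +484.848ms=4/5b
4) 2909.091ms=24/5b +484.848ms=4/5b
5) 3393.939ms=28/5b +484.848ms=4/5b
6) 3878.788ms=32/5b +484.848ms=4/5b
7) 4363.636ms=36/5b +484.848ms=4/5b
Σ=8b of 8 (99bpm 4/4) — PASS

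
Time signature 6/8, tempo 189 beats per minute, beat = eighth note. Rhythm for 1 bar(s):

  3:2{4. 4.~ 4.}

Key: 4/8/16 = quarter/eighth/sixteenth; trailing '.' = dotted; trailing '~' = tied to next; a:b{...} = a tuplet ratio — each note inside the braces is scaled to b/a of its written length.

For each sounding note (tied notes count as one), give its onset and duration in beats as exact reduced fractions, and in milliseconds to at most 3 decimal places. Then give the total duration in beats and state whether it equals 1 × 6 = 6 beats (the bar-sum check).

1) 0.0ms=0b +634.921ms=2b
2) 634.921ms=2b +1269.841ms=4b
Σ=6b of 6 (189bpm 6/8) — PASS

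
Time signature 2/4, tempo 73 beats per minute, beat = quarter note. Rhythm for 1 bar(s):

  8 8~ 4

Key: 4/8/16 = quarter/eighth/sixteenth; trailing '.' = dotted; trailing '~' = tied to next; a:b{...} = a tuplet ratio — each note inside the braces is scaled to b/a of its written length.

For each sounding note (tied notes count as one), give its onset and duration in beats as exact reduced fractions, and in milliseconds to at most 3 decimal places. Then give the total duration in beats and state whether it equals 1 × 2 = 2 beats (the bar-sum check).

1) 0.0ms=0b +410.959ms=1/2b
2) 410.959ms=1/2b +1232.877ms=3/2b
Σ=2b of 2 (73bpm 2/4) — PASS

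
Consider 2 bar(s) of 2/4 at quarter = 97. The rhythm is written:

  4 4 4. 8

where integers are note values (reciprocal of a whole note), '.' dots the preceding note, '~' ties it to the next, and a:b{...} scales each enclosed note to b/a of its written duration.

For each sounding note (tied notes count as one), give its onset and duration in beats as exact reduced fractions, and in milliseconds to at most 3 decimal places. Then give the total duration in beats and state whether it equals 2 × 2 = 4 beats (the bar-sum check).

1) 0.0ms=0b +618.557ms=1b
2) 618.557ms=1b +618.557ms=1b
3) 1237.113ms=2b +927.835ms=3/2b
4) 2164.948ms=7/2b +309.278ms=1/2b
Σ=4b of 4 (97bpm 2/4) — PASS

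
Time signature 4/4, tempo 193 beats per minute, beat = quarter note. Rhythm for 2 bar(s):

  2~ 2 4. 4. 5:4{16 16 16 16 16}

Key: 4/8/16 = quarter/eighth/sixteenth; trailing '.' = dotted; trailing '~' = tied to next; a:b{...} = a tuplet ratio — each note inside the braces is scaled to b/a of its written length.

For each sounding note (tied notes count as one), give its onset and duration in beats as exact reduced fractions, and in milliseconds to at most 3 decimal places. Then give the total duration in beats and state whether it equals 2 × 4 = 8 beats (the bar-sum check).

1) 0.0ms=0b +1243.523ms=4b
2) 1243.523ms=4b +466.321ms=3/2b
3) 1709.845ms=11/2b +466.321ms=3/2b
4) 2176.166ms=7b +62.176ms=1/5b
5) 2238.342ms=36/5b +62.176ms=1/5b
6) 2300.518ms=37/5b +62.176ms=1/5b
7) 2362.694ms=38/5b +62.176ms=1/5b
8) 2424.87ms=39/5b +62.176ms=1/5b
Σ=8b of 8 (193bpm 4/4) — PASS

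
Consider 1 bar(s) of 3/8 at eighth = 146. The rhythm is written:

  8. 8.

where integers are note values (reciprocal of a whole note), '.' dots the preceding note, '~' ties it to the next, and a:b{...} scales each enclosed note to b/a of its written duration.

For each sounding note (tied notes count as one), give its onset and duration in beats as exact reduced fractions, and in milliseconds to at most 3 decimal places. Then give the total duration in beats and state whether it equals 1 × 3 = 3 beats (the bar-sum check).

1) 0.0ms=0b +616.438ms=3/2b
2) 616.438ms=3/2b +616.438ms=3/2b
Σ=3b of 3 (146bpm 3/8) — PASS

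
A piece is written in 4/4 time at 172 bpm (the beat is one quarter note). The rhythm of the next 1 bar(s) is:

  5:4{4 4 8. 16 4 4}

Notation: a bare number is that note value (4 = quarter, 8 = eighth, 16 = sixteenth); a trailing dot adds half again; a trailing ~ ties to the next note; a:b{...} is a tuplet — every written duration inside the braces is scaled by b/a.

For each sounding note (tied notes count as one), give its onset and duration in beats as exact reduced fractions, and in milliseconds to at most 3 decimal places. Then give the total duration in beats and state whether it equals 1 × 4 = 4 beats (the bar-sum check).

1) 0.0ms=0b +279.07ms=4/5b
2) 279.07ms=4/5b +279.07ms=4/5b
3) 558.14ms=8/5b +209.302ms=3/5b
4) 767.442ms=11/5b +69.767ms=1/5b
5) 837.209ms=12/5b +279.07ms=4/5b
6) 1116.279ms=16/5b +279.07ms=4/5b
Σ=4b of 4 (172bpm 4/4) — PASS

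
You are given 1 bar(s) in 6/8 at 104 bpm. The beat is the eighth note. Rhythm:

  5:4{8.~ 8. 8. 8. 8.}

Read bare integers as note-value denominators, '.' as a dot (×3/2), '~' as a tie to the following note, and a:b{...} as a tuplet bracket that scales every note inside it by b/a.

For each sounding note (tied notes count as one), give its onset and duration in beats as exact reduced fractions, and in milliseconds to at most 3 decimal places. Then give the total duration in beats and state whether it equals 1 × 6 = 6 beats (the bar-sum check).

1) 0.0ms=0b +1384.615ms=12/5b
2) 1384.615ms=12/5b +692.308ms=6/5b
3) 2076.923ms=18/5b +692.308ms=6/5b
4) 2769.231ms=24/5b +692.308ms=6/5b
Σ=6b of 6 (104bpm 6/8) — PASS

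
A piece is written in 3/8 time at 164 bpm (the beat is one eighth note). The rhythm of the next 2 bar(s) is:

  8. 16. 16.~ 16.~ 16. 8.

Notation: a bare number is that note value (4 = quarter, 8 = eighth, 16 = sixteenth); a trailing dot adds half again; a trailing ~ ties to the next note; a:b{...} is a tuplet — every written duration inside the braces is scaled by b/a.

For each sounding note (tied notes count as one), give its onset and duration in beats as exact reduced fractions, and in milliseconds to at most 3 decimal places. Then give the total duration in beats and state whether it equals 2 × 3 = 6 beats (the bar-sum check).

1) 0.0ms=0b +548.78ms=3/2b
2) 548.78ms=3/2b +274.39ms=3/4b
3) 823.171ms=9/4b +823.171ms=9/4b
4) 1646.341ms=9/2b +548.78ms=3/2b
Σ=6b of 6 (164bpm 3/8) — PASS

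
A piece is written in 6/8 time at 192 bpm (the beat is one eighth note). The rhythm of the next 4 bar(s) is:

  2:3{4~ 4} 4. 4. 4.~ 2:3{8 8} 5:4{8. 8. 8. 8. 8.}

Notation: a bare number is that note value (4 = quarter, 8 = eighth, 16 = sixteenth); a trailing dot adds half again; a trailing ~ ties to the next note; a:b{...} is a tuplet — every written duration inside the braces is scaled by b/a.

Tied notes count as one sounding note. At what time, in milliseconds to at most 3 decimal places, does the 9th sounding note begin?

note 9 onset = 108/5b = 6750.0ms

1. 0.0ms @ 0 + 1875.0ms (6)
2. 1875.0ms @ 6 + 937.5ms (3)
3. 2812.5ms @ 9 + 937.5ms (3)
4. 3750.0ms @ 12 + 1406.25ms (9/2)
5. 5156.25ms @ 33/2 + 468.75ms (3/2)
6. 5625.0ms @ 18 + 375.0ms (6/5)
7. 6000.0ms @ 96/5 + 375.0ms (6/5)
8. 6375.0ms @ 102/5 + 375.0ms (6/5)
9. 6750.0ms @ 108/5 + 375.0ms (6/5)
10. 7125.0ms @ 114/5 + 375.0ms (6/5)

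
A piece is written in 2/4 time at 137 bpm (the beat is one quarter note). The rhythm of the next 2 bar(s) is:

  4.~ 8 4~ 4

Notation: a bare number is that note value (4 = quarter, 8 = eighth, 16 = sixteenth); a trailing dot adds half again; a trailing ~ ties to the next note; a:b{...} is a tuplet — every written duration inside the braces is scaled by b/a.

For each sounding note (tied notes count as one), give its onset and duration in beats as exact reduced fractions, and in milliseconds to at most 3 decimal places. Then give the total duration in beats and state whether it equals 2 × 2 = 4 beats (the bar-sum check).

1) 0.0ms=0b +875.912ms=2b
2) 875.912ms=2b +875.912ms=2b
Σ=4b of 4 (137bpm 2/4) — PASS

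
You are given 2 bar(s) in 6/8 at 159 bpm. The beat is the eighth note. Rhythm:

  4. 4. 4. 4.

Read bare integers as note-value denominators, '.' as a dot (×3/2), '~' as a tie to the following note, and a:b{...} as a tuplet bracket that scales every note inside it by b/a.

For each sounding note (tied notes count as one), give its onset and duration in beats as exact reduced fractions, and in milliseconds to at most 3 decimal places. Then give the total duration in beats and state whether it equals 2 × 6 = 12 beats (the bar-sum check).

1) 0.0ms=0b +1132.075ms=3b
2) 1132.075ms=3b +1132.075ms=3b
3) 2264.151ms=6b +1132.075ms=3b
4) 3396.226ms=9b +1132.075ms=3b
Σ=12b of 12 (159bpm 6/8) — PASS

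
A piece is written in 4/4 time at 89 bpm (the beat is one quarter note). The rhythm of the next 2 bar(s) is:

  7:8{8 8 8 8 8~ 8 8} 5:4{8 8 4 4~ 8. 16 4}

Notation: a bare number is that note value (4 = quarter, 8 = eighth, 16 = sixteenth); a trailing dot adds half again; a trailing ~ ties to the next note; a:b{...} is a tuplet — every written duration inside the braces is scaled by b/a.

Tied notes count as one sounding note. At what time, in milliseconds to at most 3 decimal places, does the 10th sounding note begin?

1. 0.0ms @ 0 + 385.233ms (4/7)
2. 385.233ms @ 4/7 + 385.233ms (4/7)
3. 770.465ms @ 8/7 + 385.233ms (4/7)
4. 1155.698ms @ 12/7 + 385.233ms (4/7)
5. 1540.931ms @ 16/7 + 770.465ms (8/7)
6. 2311.396ms @ 24/7 + 385.233ms (4/7)
7. 2696.629ms @ 4 + 269.663ms (2/5)
8. 2966.292ms @ 22/5 + 269.663ms (2/5)
9. 3235.955ms @ 24/5 + 539.326ms (4/5)
10. 3775.281ms @ 28/5 + 943.82ms (7/5)
11. 4719.101ms @ 7 + 134.831ms (1/5)
12. 4853.933ms @ 36/5 + 539.326ms (4/5)

note 10 onset = 28/5b = 3775.281ms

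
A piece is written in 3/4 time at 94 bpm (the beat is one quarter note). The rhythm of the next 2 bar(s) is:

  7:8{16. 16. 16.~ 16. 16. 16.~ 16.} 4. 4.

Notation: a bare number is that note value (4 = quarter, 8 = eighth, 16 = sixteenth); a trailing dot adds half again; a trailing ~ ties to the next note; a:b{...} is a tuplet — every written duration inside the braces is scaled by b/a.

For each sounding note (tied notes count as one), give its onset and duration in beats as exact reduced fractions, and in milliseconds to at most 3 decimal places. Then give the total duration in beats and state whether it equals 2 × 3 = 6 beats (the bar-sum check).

1) 0.0ms=0b +273.556ms=3/7b
2) 273.556ms=3/7b +273.556ms=3/7b
3) 547.112ms=6/7b +547.112ms=6/7b
4) 1094.225ms=12/7b +273.556ms=3/7b
5) 1367.781ms=15/7b +547.112ms=6/7b
6) 1914.894ms=3b +957.447ms=3/2b
7) 2872.34ms=9/2b +957.447ms=3/2b
Σ=6b of 6 (94bpm 3/4) — PASS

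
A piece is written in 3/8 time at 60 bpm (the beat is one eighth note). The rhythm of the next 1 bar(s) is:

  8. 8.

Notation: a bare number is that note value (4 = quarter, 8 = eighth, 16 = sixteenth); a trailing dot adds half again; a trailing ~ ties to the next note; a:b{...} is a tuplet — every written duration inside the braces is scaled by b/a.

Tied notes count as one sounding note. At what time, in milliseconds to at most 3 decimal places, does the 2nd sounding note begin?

note 2 onset = 3/2b = 1500.0ms

1. 0.0ms @ 0 + 1500.0ms (3/2)
2. 1500.0ms @ 3/2 + 1500.0ms (3/2)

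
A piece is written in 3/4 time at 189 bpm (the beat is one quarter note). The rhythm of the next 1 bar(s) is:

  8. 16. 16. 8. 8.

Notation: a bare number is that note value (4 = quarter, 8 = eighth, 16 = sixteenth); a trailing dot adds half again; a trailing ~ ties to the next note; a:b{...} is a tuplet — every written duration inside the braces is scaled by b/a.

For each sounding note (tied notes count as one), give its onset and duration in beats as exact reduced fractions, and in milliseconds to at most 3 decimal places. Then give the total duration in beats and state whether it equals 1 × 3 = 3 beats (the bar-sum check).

1) 0.0ms=0b +238.095ms=3/4b
2) 238.095ms=3/4b +119.048ms=3/8b
3) 357.143ms=9/8b +119.048ms=3/8b
4) 476.19ms=3/2b +238.095ms=3/4b
5) 714.286ms=9/4b +238.095ms=3/4b
Σ=3b of 3 (189bpm 3/4) — PASS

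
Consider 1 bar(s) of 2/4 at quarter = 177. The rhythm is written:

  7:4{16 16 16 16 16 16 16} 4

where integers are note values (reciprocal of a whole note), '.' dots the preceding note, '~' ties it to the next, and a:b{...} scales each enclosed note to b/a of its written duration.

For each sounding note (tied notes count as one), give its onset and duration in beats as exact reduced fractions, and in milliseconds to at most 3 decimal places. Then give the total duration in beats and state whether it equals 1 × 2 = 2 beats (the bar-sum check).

1) 0.0ms=0b +48.426ms=1/7b
2) 48.426ms=1/7b +48.426ms=1/7b
3) 96.852ms=2/7b +48.426ms=1/7b
4) 145.278ms=3/7b +48.426ms=1/7b
5) 193.705ms=4/7b +48.426ms=1/7b
6) 242.131ms=5/7b +48.426ms=1/7b
7) 290.557ms=6/7b +48.426ms=1/7b
8) 338.983ms=1b +338.983ms=1b
Σ=2b of 2 (177bpm 2/4) — PASS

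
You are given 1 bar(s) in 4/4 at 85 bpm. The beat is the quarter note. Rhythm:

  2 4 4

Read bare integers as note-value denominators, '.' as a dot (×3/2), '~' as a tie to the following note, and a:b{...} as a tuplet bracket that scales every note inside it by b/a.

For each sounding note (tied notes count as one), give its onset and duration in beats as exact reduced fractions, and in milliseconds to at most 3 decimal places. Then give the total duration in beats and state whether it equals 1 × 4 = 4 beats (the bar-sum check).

1) 0.0ms=0b +1411.765ms=2b
2) 1411.765ms=2b +705.882ms=1b
3) 2117.647ms=3b +705.882ms=1b
Σ=4b of 4 (85bpm 4/4) — PASS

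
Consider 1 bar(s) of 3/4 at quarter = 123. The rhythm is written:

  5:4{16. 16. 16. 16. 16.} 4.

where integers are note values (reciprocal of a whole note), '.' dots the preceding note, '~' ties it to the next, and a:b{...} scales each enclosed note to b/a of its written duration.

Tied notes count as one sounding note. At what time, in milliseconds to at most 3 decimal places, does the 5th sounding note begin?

1. 0.0ms @ 0 + 146.341ms (3/10)
2. 146.341ms @ 3/10 + 146.341ms (3/10)
3. 292.683ms @ 3/5 + 146.341ms (3/10)
4. 439.024ms @ 9/10 + 146.341ms (3/10)
5. 585.366ms @ 6/5 + 146.341ms (3/10)
6. 731.707ms @ 3/2 + 731.707ms (3/2)

note 5 onset = 6/5b = 585.366ms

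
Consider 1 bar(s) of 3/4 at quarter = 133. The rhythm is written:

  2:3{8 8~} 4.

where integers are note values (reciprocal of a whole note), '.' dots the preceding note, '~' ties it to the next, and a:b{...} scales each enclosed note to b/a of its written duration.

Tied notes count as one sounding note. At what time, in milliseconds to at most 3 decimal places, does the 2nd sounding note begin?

1. 0.0ms @ 0 + 338.346ms (3/4)
2. 338.346ms @ 3/4 + 1015.038ms (9/4)

note 2 onset = 3/4b = 338.346ms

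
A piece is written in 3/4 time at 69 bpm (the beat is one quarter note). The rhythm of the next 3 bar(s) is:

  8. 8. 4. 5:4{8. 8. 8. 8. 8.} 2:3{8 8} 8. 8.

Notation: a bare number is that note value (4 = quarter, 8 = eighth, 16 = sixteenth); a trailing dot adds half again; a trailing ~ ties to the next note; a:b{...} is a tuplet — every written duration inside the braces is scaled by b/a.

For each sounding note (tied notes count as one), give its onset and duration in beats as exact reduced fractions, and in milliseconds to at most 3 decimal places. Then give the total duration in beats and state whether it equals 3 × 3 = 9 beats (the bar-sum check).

1) 0.0ms=0b +652.174ms=3/4b
2) 652.174ms=3/4b +652.174ms=3/4b
3) 1304.348ms=3/2b +1304.348ms=3/2b
4) 2608.696ms=3b +521.739ms=3/5b
5) 3130.435ms=18/5b +521.739ms=3/5b
6) 3652.174ms=21/5b +521.739ms=3/5b
7) 4173.913ms=24/5b +521.739ms=3/5b
8) 4695.652ms=27/5b +521.739ms=3/5b
9) 5217.391ms=6b +652.174ms=3/4b
10) 5869.565ms=27/4b +652.174ms=3/4b
11) 6521.739ms=15/2b +652.174ms=3/4b
12) 7173.913ms=33/4b +652.174ms=3/4b
Σ=9b of 9 (69bpm 3/4) — PASS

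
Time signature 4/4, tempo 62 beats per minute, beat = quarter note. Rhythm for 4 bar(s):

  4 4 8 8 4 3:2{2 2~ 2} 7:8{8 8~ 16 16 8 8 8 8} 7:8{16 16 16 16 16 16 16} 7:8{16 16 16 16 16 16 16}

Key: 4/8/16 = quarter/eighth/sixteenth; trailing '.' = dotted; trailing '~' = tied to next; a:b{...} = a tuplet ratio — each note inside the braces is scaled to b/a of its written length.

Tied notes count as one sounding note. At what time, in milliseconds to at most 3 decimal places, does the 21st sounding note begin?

note 21 onset = 96/7b = 13271.889ms

1. 0.0ms @ 0 + 967.742ms (1)
2. 967.742ms @ 1 + 967.742ms (1)
3. 1935.484ms @ 2 + 483.871ms (1/2)
4. 2419.355ms @ 5/2 + 483.871ms (1/2)
5. 2903.226ms @ 3 + 967.742ms (1)
6. 3870.968ms @ 4 + 1290.323ms (4/3)
7. 5161.29ms @ 16/3 + 2580.645ms (8/3)
8. 7741.935ms @ 8 + 552.995ms (4/7)
9. 8294.931ms @ 60/7 + 829.493ms (6/7)
10. 9124.424ms @ 66/7 + 276.498ms (2/7)
11. 9400.922ms @ 68/7 + 552.995ms (4/7)
12. 9953.917ms @ 72/7 + 552.995ms (4/7)
13. 10506.912ms @ 76/7 + 552.995ms (4/7)
14. 11059.908ms @ 80/7 + 552.995ms (4/7)
15. 11612.903ms @ 12 + 276.498ms (2/7)
16. 11889.401ms @ 86/7 + 276.498ms (2/7)
17. 12165.899ms @ 88/7 + 276.498ms (2/7)
18. 12442.396ms @ 90/7 + 276.498ms (2/7)
19. 12718.894ms @ 92/7 + 276.498ms (2/7)
20. 12995.392ms @ 94/7 + 276.498ms (2/7)
21. 13271.889ms @ 96/7 + 276.498ms (2/7)
22. 13548.387ms @ 14 + 276.498ms (2/7)
23. 13824.885ms @ 100/7 + 276.498ms (2/7)
24. 14101.382ms @ 102/7 + 276.498ms (2/7)
25. 14377.88ms @ 104/7 + 276.498ms (2/7)
26. 14654.378ms @ 106/7 + 276.498ms (2/7)
27. 14930.876ms @ 108/7 + 276.498ms (2/7)
28. 15207.373ms @ 110/7 + 276.498ms (2/7)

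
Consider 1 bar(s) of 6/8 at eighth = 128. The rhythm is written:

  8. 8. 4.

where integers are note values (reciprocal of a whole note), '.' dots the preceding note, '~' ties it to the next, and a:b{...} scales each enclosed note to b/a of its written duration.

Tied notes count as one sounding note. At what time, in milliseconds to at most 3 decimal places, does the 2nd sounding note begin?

note 2 onset = 3/2b = 703.125ms

1. 0.0ms @ 0 + 703.125ms (3/2)
2. 703.125ms @ 3/2 + 703.125ms (3/2)
3. 1406.25ms @ 3 + 1406.25ms (3)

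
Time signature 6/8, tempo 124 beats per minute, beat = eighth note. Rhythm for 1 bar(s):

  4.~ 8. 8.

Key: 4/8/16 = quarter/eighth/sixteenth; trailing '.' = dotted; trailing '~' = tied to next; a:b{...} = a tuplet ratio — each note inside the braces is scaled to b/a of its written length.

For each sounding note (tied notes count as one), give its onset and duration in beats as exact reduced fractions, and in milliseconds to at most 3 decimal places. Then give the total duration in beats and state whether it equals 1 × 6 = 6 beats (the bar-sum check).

1) 0.0ms=0b +2177.419ms=9/2b
2) 2177.419ms=9/2b +725.806ms=3/2b
Σ=6b of 6 (124bpm 6/8) — PASS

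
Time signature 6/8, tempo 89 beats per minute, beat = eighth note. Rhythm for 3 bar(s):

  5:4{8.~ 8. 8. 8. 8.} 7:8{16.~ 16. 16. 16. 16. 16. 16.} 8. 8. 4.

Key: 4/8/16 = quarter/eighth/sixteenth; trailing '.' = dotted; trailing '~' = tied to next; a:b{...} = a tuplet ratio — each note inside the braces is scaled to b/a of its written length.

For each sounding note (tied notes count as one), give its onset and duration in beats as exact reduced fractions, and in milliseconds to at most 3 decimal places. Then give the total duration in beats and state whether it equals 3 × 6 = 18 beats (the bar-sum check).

1) 0.0ms=0b +1617.978ms=12/5b
2) 1617.978ms=12/5b +808.989ms=6/5b
3) 2426.966ms=18/5b +808.989ms=6/5b
4) 3235.955ms=24/5b +808.989ms=6/5b
5) 4044.944ms=6b +1155.698ms=12/7b
6) 5200.642ms=54/7b +577.849ms=6/7b
7) 5778.491ms=60/7b +577.849ms=6/7b
8) 6356.34ms=66/7b +577.849ms=6/7b
9) 6934.189ms=72/7b +577.849ms=6/7b
10) 7512.039ms=78/7b +577.849ms=6/7b
11) 8089.888ms=12b +1011.236ms=3/2b
12) 9101.124ms=27/2b +1011.236ms=3/2b
13) 10112.36ms=15b +2022.472ms=3b
Σ=18b of 18 (89bpm 6/8) — PASS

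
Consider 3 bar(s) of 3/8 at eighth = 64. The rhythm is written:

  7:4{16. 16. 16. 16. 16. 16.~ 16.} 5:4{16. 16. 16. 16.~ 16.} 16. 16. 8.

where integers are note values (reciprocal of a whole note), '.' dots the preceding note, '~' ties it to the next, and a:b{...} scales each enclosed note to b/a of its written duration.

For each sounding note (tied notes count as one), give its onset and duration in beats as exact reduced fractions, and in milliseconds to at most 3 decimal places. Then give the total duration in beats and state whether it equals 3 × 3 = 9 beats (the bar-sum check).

1) 0.0ms=0b +401.786ms=3/7b
2) 401.786ms=3/7b +401.786ms=3/7b
3) 803.571ms=6/7b +401.786ms=3/7b
4) 1205.357ms=9/7b +401.786ms=3/7b
5) 1607.143ms=12/7b +401.786ms=3/7b
6) 2008.929ms=15/7b +803.571ms=6/7b
7) 2812.5ms=3b +562.5ms=3/5b
8) 3375.0ms=18/5b +562.5ms=3/5b
9) 3937.5ms=21/5b +562.5ms=3/5b
10) 4500.0ms=24/5b +1125.0ms=6/5b
11) 5625.0ms=6b +703.125ms=3/4b
12) 6328.125ms=27/4b +703.125ms=3/4b
13) 7031.25ms=15/2b +1406.25ms=3/2b
Σ=9b of 9 (64bpm 3/8) — PASS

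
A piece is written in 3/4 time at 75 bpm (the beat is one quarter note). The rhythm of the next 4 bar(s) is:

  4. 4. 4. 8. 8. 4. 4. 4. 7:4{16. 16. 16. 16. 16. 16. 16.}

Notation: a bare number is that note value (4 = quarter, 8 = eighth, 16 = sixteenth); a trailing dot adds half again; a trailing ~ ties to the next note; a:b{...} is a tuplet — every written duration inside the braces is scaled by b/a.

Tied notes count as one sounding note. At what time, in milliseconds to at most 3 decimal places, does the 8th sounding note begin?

1. 0.0ms @ 0 + 1200.0ms (3/2)
2. 1200.0ms @ 3/2 + 1200.0ms (3/2)
3. 2400.0ms @ 3 + 1200.0ms (3/2)
4. 3600.0ms @ 9/2 + 600.0ms (3/4)
5. 4200.0ms @ 21/4 + 600.0ms (3/4)
6. 4800.0ms @ 6 + 1200.0ms (3/2)
7. 6000.0ms @ 15/2 + 1200.0ms (3/2)
8. 7200.0ms @ 9 + 1200.0ms (3/2)
9. 8400.0ms @ 21/2 + 171.429ms (3/14)
10. 8571.429ms @ 75/7 + 171.429ms (3/14)
11. 8742.857ms @ 153/14 + 171.429ms (3/14)
12. 8914.286ms @ 78/7 + 171.429ms (3/14)
13. 9085.714ms @ 159/14 + 171.429ms (3/14)
14. 9257.143ms @ 81/7 + 171.429ms (3/14)
15. 9428.571ms @ 165/14 + 171.429ms (3/14)

note 8 onset = 9b = 7200.0ms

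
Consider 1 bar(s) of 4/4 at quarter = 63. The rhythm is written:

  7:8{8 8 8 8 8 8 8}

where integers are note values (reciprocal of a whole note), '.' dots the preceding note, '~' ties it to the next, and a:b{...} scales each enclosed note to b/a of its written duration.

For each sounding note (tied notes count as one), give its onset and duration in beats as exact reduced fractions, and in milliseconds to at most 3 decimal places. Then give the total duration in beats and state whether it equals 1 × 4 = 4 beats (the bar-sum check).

1) 0.0ms=0b +544.218ms=4/7b
2) 544.218ms=4/7b +544.218ms=4/7b
3) 1088.435ms=8/7b +544.218ms=4/7b
4) 1632.653ms=12/7b +544.218ms=4/7b
5) 2176.871ms=16/7b +544.218ms=4/7b
6) 2721.088ms=20/7b +544.218ms=4/7b
7) 3265.306ms=24/7b +544.218ms=4/7b
Σ=4b of 4 (63bpm 4/4) — PASS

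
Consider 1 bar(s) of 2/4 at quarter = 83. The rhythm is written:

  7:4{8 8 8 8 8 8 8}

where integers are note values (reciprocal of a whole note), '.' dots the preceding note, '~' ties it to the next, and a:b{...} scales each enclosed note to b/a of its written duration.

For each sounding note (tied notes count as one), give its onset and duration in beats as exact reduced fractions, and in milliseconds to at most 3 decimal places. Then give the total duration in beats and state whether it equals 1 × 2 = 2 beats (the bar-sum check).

1) 0.0ms=0b +206.54ms=2/7b
2) 206.54ms=2/7b +206.54ms=2/7b
3) 413.081ms=4/7b +206.54ms=2/7b
4) 619.621ms=6/7b +206.54ms=2/7b
5) 826.162ms=8/7b +206.54ms=2/7b
6) 1032.702ms=10/7b +206.54ms=2/7b
7) 1239.243ms=12/7b +206.54ms=2/7b
Σ=2b of 2 (83bpm 2/4) — PASS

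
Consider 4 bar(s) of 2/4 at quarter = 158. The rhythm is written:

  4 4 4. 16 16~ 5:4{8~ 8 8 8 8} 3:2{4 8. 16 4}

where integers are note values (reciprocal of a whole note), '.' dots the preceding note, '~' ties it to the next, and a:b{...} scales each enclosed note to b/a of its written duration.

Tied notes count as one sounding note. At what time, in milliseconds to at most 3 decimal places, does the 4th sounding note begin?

note 4 onset = 7/2b = 1329.114ms

1. 0.0ms @ 0 + 379.747ms (1)
2. 379.747ms @ 1 + 379.747ms (1)
3. 759.494ms @ 2 + 569.62ms (3/2)
4. 1329.114ms @ 7/2 + 94.937ms (1/4)
5. 1424.051ms @ 15/4 + 398.734ms (21/20)
6. 1822.785ms @ 24/5 + 151.899ms (2/5)
7. 1974.684ms @ 26/5 + 151.899ms (2/5)
8. 2126.582ms @ 28/5 + 151.899ms (2/5)
9. 2278.481ms @ 6 + 253.165ms (2/3)
10. 2531.646ms @ 20/3 + 189.873ms (1/2)
11. 2721.519ms @ 43/6 + 63.291ms (1/6)
12. 2784.81ms @ 22/3 + 253.165ms (2/3)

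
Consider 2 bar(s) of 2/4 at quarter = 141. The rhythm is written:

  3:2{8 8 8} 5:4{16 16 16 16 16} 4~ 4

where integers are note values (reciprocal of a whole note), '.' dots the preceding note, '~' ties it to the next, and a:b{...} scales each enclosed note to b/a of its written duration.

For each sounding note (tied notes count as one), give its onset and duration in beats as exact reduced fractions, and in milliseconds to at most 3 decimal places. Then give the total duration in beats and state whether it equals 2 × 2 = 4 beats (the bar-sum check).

1) 0.0ms=0b +141.844ms=1/3b
2) 141.844ms=1/3b +141.844ms=1/3b
3) 283.688ms=2/3b +141.844ms=1/3b
4) 425.532ms=1b +85.106ms=1/5b
5) 510.638ms=6/5b +85.106ms=1/5b
6) 595.745ms=7/5b +85.106ms=1/5b
7) 680.851ms=8/5b +85.106ms=1/5b
8) 765.957ms=9/5b +85.106ms=1/5b
9) 851.064ms=2b +851.064ms=2b
Σ=4b of 4 (141bpm 2/4) — PASS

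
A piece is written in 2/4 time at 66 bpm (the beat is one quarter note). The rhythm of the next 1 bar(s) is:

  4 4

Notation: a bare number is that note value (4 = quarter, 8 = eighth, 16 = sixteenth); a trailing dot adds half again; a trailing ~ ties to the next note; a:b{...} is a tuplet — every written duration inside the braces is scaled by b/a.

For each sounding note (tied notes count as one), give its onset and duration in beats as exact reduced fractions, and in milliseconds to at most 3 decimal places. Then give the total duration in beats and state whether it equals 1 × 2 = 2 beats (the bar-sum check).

1) 0.0ms=0b +909.091ms=1b
2) 909.091ms=1b +909.091ms=1b
Σ=2b of 2 (66bpm 2/4) — PASS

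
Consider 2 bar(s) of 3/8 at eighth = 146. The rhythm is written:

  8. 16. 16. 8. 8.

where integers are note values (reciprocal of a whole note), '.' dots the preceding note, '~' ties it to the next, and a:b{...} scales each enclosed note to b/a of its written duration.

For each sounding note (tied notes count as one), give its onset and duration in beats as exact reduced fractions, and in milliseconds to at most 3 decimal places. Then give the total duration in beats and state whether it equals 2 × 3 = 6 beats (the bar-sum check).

1) 0.0ms=0b +616.438ms=3/2b
2) 616.438ms=3/2b +308.219ms=3/4b
3) 924.658ms=9/4b +308.219ms=3/4b
4) 1232.877ms=3b +616.438ms=3/2b
5) 1849.315ms=9/2b +616.438ms=3/2b
Σ=6b of 6 (146bpm 3/8) — PASS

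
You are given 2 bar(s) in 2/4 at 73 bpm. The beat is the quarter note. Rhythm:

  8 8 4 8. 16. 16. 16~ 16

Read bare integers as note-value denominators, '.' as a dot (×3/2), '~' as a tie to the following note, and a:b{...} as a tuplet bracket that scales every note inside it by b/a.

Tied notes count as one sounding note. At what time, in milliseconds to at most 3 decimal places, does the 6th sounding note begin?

1. 0.0ms @ 0 + 410.959ms (1/2)
2. 410.959ms @ 1/2 + 410.959ms (1/2)
3. 821.918ms @ 1 + 821.918ms (1)
4. 1643.836ms @ 2 + 616.438ms (3/4)
5. 2260.274ms @ 11/4 + 308.219ms (3/8)
6. 2568.493ms @ 25/8 + 308.219ms (3/8)
7. 2876.712ms @ 7/2 + 410.959ms (1/2)

note 6 onset = 25/8b = 2568.493ms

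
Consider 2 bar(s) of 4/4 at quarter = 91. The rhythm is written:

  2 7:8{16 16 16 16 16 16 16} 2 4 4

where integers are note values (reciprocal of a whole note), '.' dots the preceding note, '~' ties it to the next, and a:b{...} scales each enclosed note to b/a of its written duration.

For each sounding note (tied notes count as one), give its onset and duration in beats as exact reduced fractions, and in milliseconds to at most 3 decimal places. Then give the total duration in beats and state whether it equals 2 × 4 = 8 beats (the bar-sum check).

1) 0.0ms=0b +1318.681ms=2b
2) 1318.681ms=2b +188.383ms=2/7b
3) 1507.064ms=16/7b +188.383ms=2/7b
4) 1695.447ms=18/7b +188.383ms=2/7b
5) 1883.83ms=20/7b +188.383ms=2/7b
6) 2072.214ms=22/7b +188.383ms=2/7b
7) 2260.597ms=24/7b +188.383ms=2/7b
8) 2448.98ms=26/7b +188.383ms=2/7b
9) 2637.363ms=4b +1318.681ms=2b
10) 3956.044ms=6b +659.341ms=1b
11) 4615.385ms=7b +659.341ms=1b
Σ=8b of 8 (91bpm 4/4) — PASS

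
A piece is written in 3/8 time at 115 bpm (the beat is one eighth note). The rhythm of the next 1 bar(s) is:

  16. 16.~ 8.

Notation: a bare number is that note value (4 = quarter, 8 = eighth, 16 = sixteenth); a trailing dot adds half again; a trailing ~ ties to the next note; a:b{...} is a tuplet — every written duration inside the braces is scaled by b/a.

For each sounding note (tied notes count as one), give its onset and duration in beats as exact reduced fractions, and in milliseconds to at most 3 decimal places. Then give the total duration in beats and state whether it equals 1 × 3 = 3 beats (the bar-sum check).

1) 0.0ms=0b +391.304ms=3/4b
2) 391.304ms=3/4b +1173.913ms=9/4b
Σ=3b of 3 (115bpm 3/8) — PASS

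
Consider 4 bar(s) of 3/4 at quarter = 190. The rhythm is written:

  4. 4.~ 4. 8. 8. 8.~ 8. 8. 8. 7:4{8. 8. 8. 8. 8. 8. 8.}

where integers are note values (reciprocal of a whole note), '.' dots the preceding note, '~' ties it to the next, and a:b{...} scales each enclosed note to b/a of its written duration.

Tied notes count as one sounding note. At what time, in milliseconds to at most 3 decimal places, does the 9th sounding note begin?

note 9 onset = 66/7b = 2977.444ms

1. 0.0ms @ 0 + 473.684ms (3/2)
2. 473.684ms @ 3/2 + 947.368ms (3)
3. 1421.053ms @ 9/2 + 236.842ms (3/4)
4. 1657.895ms @ 21/4 + 236.842ms (3/4)
5. 1894.737ms @ 6 + 473.684ms (3/2)
6. 2368.421ms @ 15/2 + 236.842ms (3/4)
7. 2605.263ms @ 33/4 + 236.842ms (3/4)
8. 2842.105ms @ 9 + 135.338ms (3/7)
9. 2977.444ms @ 66/7 + 135.338ms (3/7)
10. 3112.782ms @ 69/7 + 135.338ms (3/7)
11. 3248.12ms @ 72/7 + 135.338ms (3/7)
12. 3383.459ms @ 75/7 + 135.338ms (3/7)
13. 3518.797ms @ 78/7 + 135.338ms (3/7)
14. 3654.135ms @ 81/7 + 135.338ms (3/7)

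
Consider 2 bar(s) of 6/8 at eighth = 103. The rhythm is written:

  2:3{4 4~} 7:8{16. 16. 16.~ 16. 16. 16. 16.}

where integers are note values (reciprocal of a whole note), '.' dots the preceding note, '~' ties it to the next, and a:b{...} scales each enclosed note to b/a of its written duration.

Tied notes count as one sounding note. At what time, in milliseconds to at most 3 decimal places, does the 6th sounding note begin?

1. 0.0ms @ 0 + 1747.573ms (3)
2. 1747.573ms @ 3 + 2246.879ms (27/7)
3. 3994.452ms @ 48/7 + 499.307ms (6/7)
4. 4493.759ms @ 54/7 + 998.613ms (12/7)
5. 5492.372ms @ 66/7 + 499.307ms (6/7)
6. 5991.678ms @ 72/7 + 499.307ms (6/7)
7. 6490.985ms @ 78/7 + 499.307ms (6/7)

note 6 onset = 72/7b = 5991.678ms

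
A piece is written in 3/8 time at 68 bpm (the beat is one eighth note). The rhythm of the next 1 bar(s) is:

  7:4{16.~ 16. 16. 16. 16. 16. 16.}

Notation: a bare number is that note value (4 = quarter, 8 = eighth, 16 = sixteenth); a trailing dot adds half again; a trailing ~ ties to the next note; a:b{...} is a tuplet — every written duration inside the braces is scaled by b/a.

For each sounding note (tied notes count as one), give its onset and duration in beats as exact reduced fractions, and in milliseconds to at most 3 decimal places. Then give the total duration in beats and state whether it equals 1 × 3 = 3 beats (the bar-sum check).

1) 0.0ms=0b +756.303ms=6/7b
2) 756.303ms=6/7b +378.151ms=3/7b
3) 1134.454ms=9/7b +378.151ms=3/7b
4) 1512.605ms=12/7b +378.151ms=3/7b
5) 1890.756ms=15/7b +378.151ms=3/7b
6) 2268.908ms=18/7b +378.151ms=3/7b
Σ=3b of 3 (68bpm 3/8) — PASS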